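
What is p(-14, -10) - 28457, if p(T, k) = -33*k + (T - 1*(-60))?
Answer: -28081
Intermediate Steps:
p(T, k) = 60 + T - 33*k (p(T, k) = -33*k + (T + 60) = -33*k + (60 + T) = 60 + T - 33*k)
p(-14, -10) - 28457 = (60 - 14 - 33*(-10)) - 28457 = (60 - 14 + 330) - 28457 = 376 - 28457 = -28081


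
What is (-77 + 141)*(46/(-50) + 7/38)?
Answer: -22368/475 ≈ -47.091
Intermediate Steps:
(-77 + 141)*(46/(-50) + 7/38) = 64*(46*(-1/50) + 7*(1/38)) = 64*(-23/25 + 7/38) = 64*(-699/950) = -22368/475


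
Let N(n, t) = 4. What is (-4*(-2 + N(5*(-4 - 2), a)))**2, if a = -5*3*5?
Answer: 64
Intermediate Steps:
a = -75 (a = -15*5 = -75)
(-4*(-2 + N(5*(-4 - 2), a)))**2 = (-4*(-2 + 4))**2 = (-4*2)**2 = (-8)**2 = 64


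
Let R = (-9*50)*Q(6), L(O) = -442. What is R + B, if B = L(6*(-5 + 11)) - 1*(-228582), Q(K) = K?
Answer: 225440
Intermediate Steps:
R = -2700 (R = -9*50*6 = -450*6 = -2700)
B = 228140 (B = -442 - 1*(-228582) = -442 + 228582 = 228140)
R + B = -2700 + 228140 = 225440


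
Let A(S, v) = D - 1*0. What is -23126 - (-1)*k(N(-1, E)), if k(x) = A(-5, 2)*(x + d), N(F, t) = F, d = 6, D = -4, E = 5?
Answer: -23146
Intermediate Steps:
A(S, v) = -4 (A(S, v) = -4 - 1*0 = -4 + 0 = -4)
k(x) = -24 - 4*x (k(x) = -4*(x + 6) = -4*(6 + x) = -24 - 4*x)
-23126 - (-1)*k(N(-1, E)) = -23126 - (-1)*(-24 - 4*(-1)) = -23126 - (-1)*(-24 + 4) = -23126 - (-1)*(-20) = -23126 - 1*20 = -23126 - 20 = -23146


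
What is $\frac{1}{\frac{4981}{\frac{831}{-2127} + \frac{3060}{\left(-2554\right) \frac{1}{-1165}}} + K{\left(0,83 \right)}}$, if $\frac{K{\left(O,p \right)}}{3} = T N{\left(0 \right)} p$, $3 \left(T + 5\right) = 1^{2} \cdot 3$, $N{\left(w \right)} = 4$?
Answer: $- \frac{1263403321}{5028889068331} \approx -0.00025123$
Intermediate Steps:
$T = -4$ ($T = -5 + \frac{1^{2} \cdot 3}{3} = -5 + \frac{1 \cdot 3}{3} = -5 + \frac{1}{3} \cdot 3 = -5 + 1 = -4$)
$K{\left(O,p \right)} = - 48 p$ ($K{\left(O,p \right)} = 3 \left(-4\right) 4 p = 3 \left(- 16 p\right) = - 48 p$)
$\frac{1}{\frac{4981}{\frac{831}{-2127} + \frac{3060}{\left(-2554\right) \frac{1}{-1165}}} + K{\left(0,83 \right)}} = \frac{1}{\frac{4981}{\frac{831}{-2127} + \frac{3060}{\left(-2554\right) \frac{1}{-1165}}} - 3984} = \frac{1}{\frac{4981}{831 \left(- \frac{1}{2127}\right) + \frac{3060}{\left(-2554\right) \left(- \frac{1}{1165}\right)}} - 3984} = \frac{1}{\frac{4981}{- \frac{277}{709} + \frac{3060}{\frac{2554}{1165}}} - 3984} = \frac{1}{\frac{4981}{- \frac{277}{709} + 3060 \cdot \frac{1165}{2554}} - 3984} = \frac{1}{\frac{4981}{- \frac{277}{709} + \frac{1782450}{1277}} - 3984} = \frac{1}{\frac{4981}{\frac{1263403321}{905393}} - 3984} = \frac{1}{4981 \cdot \frac{905393}{1263403321} - 3984} = \frac{1}{\frac{4509762533}{1263403321} - 3984} = \frac{1}{- \frac{5028889068331}{1263403321}} = - \frac{1263403321}{5028889068331}$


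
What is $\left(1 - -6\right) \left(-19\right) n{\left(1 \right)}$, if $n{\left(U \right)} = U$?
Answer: $-133$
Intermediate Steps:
$\left(1 - -6\right) \left(-19\right) n{\left(1 \right)} = \left(1 - -6\right) \left(-19\right) 1 = \left(1 + 6\right) \left(-19\right) 1 = 7 \left(-19\right) 1 = \left(-133\right) 1 = -133$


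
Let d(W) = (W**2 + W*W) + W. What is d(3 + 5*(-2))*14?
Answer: 1274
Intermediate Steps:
d(W) = W + 2*W**2 (d(W) = (W**2 + W**2) + W = 2*W**2 + W = W + 2*W**2)
d(3 + 5*(-2))*14 = ((3 + 5*(-2))*(1 + 2*(3 + 5*(-2))))*14 = ((3 - 10)*(1 + 2*(3 - 10)))*14 = -7*(1 + 2*(-7))*14 = -7*(1 - 14)*14 = -7*(-13)*14 = 91*14 = 1274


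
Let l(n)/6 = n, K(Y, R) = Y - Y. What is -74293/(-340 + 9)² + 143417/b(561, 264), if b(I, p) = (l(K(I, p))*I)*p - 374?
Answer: -15740695519/40975814 ≈ -384.15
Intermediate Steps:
K(Y, R) = 0
l(n) = 6*n
b(I, p) = -374 (b(I, p) = ((6*0)*I)*p - 374 = (0*I)*p - 374 = 0*p - 374 = 0 - 374 = -374)
-74293/(-340 + 9)² + 143417/b(561, 264) = -74293/(-340 + 9)² + 143417/(-374) = -74293/((-331)²) + 143417*(-1/374) = -74293/109561 - 143417/374 = -15740695519/40975814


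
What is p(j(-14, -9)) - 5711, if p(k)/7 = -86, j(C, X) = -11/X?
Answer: -6313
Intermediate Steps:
p(k) = -602 (p(k) = 7*(-86) = -602)
p(j(-14, -9)) - 5711 = -602 - 5711 = -6313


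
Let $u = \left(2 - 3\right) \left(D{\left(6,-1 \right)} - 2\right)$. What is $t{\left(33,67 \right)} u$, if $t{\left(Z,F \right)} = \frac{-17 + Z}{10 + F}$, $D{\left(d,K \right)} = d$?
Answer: $- \frac{64}{77} \approx -0.83117$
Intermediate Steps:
$t{\left(Z,F \right)} = \frac{-17 + Z}{10 + F}$
$u = -4$ ($u = \left(2 - 3\right) \left(6 - 2\right) = \left(-1\right) 4 = -4$)
$t{\left(33,67 \right)} u = \frac{-17 + 33}{10 + 67} \left(-4\right) = \frac{1}{77} \cdot 16 \left(-4\right) = \frac{16}{77} \left(-4\right) = - \frac{64}{77}$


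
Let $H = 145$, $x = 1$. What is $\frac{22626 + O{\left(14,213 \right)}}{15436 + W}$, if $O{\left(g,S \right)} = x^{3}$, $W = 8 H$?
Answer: $\frac{22627}{16596} \approx 1.3634$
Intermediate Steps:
$W = 1160$ ($W = 8 \cdot 145 = 1160$)
$O{\left(g,S \right)} = 1$ ($O{\left(g,S \right)} = 1^{3} = 1$)
$\frac{22626 + O{\left(14,213 \right)}}{15436 + W} = \frac{22626 + 1}{15436 + 1160} = \frac{22627}{16596}$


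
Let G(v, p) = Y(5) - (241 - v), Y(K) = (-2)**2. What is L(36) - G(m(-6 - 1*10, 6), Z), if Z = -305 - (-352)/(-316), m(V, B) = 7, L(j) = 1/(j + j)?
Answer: 16561/72 ≈ 230.01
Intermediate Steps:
Y(K) = 4
L(j) = 1/(2*j)
Z = -24183/79 (Z = -305 - (-352)*(-1)/316 = -305 - 1*88/79 = -305 - 88/79 = -24183/79 ≈ -306.11)
G(v, p) = -237 + v (G(v, p) = 4 - (241 - v) = 4 + (-241 + v) = -237 + v)
L(36) - G(m(-6 - 1*10, 6), Z) = (1/2)/36 - (-237 + 7) = (1/2)*(1/36) - 1*(-230) = 1/72 + 230 = 16561/72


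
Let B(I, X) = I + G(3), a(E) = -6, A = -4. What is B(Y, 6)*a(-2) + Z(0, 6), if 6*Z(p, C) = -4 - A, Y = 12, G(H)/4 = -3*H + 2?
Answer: 96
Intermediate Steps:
G(H) = 8 - 12*H (G(H) = 4*(-3*H + 2) = 4*(2 - 3*H) = 8 - 12*H)
B(I, X) = -28 + I (B(I, X) = I + (8 - 12*3) = I + (8 - 36) = I - 28 = -28 + I)
Z(p, C) = 0 (Z(p, C) = (-4 - 1*(-4))/6 = (-4 + 4)/6 = (⅙)*0 = 0)
B(Y, 6)*a(-2) + Z(0, 6) = (-28 + 12)*(-6) + 0 = -16*(-6) + 0 = 96 + 0 = 96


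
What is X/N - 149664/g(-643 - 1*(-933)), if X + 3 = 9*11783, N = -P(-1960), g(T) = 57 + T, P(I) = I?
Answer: -64136043/170030 ≈ -377.20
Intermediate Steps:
N = 1960 (N = -1*(-1960) = 1960)
X = 106044 (X = -3 + 9*11783 = -3 + 106047 = 106044)
X/N - 149664/g(-643 - 1*(-933)) = 106044/1960 - 149664/(57 + (-643 - 1*(-933))) = 106044*(1/1960) - 149664/(57 + (-643 + 933)) = 26511/490 - 149664/(57 + 290) = 26511/490 - 149664/347 = -64136043/170030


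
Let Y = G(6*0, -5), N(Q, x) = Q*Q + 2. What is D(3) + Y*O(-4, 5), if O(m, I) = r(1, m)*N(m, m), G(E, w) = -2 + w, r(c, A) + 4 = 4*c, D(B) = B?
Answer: 3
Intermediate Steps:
r(c, A) = -4 + 4*c
N(Q, x) = 2 + Q² (N(Q, x) = Q² + 2 = 2 + Q²)
Y = -7 (Y = -2 - 5 = -7)
O(m, I) = 0 (O(m, I) = (-4 + 4*1)*(2 + m²) = (-4 + 4)*(2 + m²) = 0*(2 + m²) = 0)
D(3) + Y*O(-4, 5) = 3 - 7*0 = 3 + 0 = 3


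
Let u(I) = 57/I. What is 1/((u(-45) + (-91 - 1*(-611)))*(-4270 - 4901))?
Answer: -5/23786517 ≈ -2.1020e-7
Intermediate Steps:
1/((u(-45) + (-91 - 1*(-611)))*(-4270 - 4901)) = 1/((57/(-45) + (-91 - 1*(-611)))*(-4270 - 4901)) = 1/((57*(-1/45) + (-91 + 611))*(-9171)) = 1/((-19/15 + 520)*(-9171)) = 1/((7781/15)*(-9171)) = 1/(-23786517/5) = -5/23786517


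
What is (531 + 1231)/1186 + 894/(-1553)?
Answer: 838051/920929 ≈ 0.91001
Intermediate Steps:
(531 + 1231)/1186 + 894/(-1553) = 1762*(1/1186) + 894*(-1/1553) = 881/593 - 894/1553 = 838051/920929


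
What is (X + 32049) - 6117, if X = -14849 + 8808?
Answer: 19891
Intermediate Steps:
X = -6041
(X + 32049) - 6117 = (-6041 + 32049) - 6117 = 26008 - 6117 = 19891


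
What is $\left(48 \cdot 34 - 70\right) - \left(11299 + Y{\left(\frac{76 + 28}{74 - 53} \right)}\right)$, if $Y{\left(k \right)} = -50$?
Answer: $-9687$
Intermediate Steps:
$\left(48 \cdot 34 - 70\right) - \left(11299 + Y{\left(\frac{76 + 28}{74 - 53} \right)}\right) = \left(48 \cdot 34 - 70\right) - \left(11299 - 50\right) = \left(1632 - 70\right) - 11249 = 1562 - 11249 = -9687$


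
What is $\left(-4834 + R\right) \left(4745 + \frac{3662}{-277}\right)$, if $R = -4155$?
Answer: $- \frac{11781909267}{277} \approx -4.2534 \cdot 10^{7}$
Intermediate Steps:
$\left(-4834 + R\right) \left(4745 + \frac{3662}{-277}\right) = \left(-4834 - 4155\right) \left(4745 + \frac{3662}{-277}\right) = - 8989 \left(4745 + 3662 \left(- \frac{1}{277}\right)\right) = - 8989 \left(4745 - \frac{3662}{277}\right) = \left(-8989\right) \frac{1310703}{277} = - \frac{11781909267}{277}$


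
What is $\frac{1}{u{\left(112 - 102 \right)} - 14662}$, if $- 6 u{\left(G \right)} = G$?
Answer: $- \frac{3}{43991} \approx -6.8196 \cdot 10^{-5}$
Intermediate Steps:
$u{\left(G \right)} = - \frac{G}{6}$
$\frac{1}{u{\left(112 - 102 \right)} - 14662} = \frac{1}{- \frac{112 - 102}{6} - 14662} = \frac{1}{\left(- \frac{1}{6}\right) 10 - 14662} = \frac{1}{- \frac{5}{3} - 14662} = \frac{1}{- \frac{43991}{3}} = - \frac{3}{43991}$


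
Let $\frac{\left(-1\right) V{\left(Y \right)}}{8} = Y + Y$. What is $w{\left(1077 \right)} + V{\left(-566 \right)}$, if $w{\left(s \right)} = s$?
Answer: $10133$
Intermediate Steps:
$V{\left(Y \right)} = - 16 Y$ ($V{\left(Y \right)} = - 8 \left(Y + Y\right) = - 8 \cdot 2 Y = - 16 Y$)
$w{\left(1077 \right)} + V{\left(-566 \right)} = 1077 - -9056 = 1077 + 9056 = 10133$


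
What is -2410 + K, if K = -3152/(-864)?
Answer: -129943/54 ≈ -2406.4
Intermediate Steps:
K = 197/54 (K = -3152*(-1/864) = 197/54 ≈ 3.6481)
-2410 + K = -2410 + 197/54 = -129943/54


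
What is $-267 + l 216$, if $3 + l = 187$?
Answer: $39477$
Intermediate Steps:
$l = 184$ ($l = -3 + 187 = 184$)
$-267 + l 216 = -267 + 184 \cdot 216 = -267 + 39744 = 39477$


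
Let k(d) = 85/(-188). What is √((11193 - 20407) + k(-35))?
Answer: I*√81418899/94 ≈ 95.992*I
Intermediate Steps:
k(d) = -85/188 (k(d) = 85*(-1/188) = -85/188)
√((11193 - 20407) + k(-35)) = √((11193 - 20407) - 85/188) = √(-9214 - 85/188) = √(-1732317/188) = I*√81418899/94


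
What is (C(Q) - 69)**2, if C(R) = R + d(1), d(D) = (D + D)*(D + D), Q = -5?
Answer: 4900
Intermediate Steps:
d(D) = 4*D**2 (d(D) = (2*D)*(2*D) = 4*D**2)
C(R) = 4 + R (C(R) = R + 4*1**2 = R + 4*1 = R + 4 = 4 + R)
(C(Q) - 69)**2 = ((4 - 5) - 69)**2 = (-1 - 69)**2 = (-70)**2 = 4900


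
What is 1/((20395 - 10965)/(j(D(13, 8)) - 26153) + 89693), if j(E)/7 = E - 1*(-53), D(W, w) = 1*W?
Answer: 1117/100186671 ≈ 1.1149e-5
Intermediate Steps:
D(W, w) = W
j(E) = 371 + 7*E (j(E) = 7*(E - 1*(-53)) = 7*(E + 53) = 7*(53 + E) = 371 + 7*E)
1/((20395 - 10965)/(j(D(13, 8)) - 26153) + 89693) = 1/((20395 - 10965)/((371 + 7*13) - 26153) + 89693) = 1/(9430/((371 + 91) - 26153) + 89693) = 1/(9430/(462 - 26153) + 89693) = 1/(9430/(-25691) + 89693) = 1/(9430*(-1/25691) + 89693) = 1/(-410/1117 + 89693) = 1/(100186671/1117) = 1117/100186671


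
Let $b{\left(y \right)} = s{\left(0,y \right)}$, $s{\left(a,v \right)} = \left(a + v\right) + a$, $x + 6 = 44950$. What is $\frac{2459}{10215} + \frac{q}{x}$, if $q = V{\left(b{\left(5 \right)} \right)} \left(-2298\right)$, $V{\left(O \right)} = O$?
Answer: $- \frac{3426527}{229551480} \approx -0.014927$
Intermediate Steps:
$x = 44944$ ($x = -6 + 44950 = 44944$)
$s{\left(a,v \right)} = v + 2 a$
$b{\left(y \right)} = y$ ($b{\left(y \right)} = y + 2 \cdot 0 = y + 0 = y$)
$q = -11490$ ($q = 5 \left(-2298\right) = -11490$)
$\frac{2459}{10215} + \frac{q}{x} = \frac{2459}{10215} - \frac{11490}{44944} = 2459 \cdot \frac{1}{10215} - \frac{5745}{22472} = \frac{2459}{10215} - \frac{5745}{22472} = - \frac{3426527}{229551480}$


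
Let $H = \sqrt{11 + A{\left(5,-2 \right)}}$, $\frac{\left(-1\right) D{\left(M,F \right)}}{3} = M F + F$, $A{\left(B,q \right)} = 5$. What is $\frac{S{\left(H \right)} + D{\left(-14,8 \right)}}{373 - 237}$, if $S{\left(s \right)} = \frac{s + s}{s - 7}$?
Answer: $\frac{116}{51} \approx 2.2745$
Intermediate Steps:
$D{\left(M,F \right)} = - 3 F - 3 F M$ ($D{\left(M,F \right)} = - 3 \left(M F + F\right) = - 3 \left(F M + F\right) = - 3 \left(F + F M\right) = - 3 F - 3 F M$)
$H = 4$ ($H = \sqrt{11 + 5} = \sqrt{16} = 4$)
$S{\left(s \right)} = \frac{2 s}{-7 + s}$
$\frac{S{\left(H \right)} + D{\left(-14,8 \right)}}{373 - 237} = \frac{2 \cdot 4 \frac{1}{-7 + 4} - 24 \left(1 - 14\right)}{373 - 237} = \frac{2 \cdot 4 \frac{1}{-3} - 24 \left(-13\right)}{136} = \left(2 \cdot 4 \left(- \frac{1}{3}\right) + 312\right) \frac{1}{136} = \left(- \frac{8}{3} + 312\right) \frac{1}{136} = \frac{928}{3} \cdot \frac{1}{136} = \frac{116}{51}$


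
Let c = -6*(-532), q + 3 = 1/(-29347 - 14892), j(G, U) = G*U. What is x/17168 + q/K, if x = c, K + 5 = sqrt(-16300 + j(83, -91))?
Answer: 211451631049/1133451577466 + 66359*I*sqrt(23853)/528169421 ≈ 0.18656 + 0.019404*I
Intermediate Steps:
K = -5 + I*sqrt(23853) (K = -5 + sqrt(-16300 + 83*(-91)) = -5 + sqrt(-16300 - 7553) = -5 + sqrt(-23853) = -5 + I*sqrt(23853) ≈ -5.0 + 154.44*I)
q = -132718/44239 (q = -3 + 1/(-29347 - 14892) = -3 + 1/(-44239) = -3 - 1/44239 = -132718/44239 ≈ -3.0000)
c = 3192
x = 3192
x/17168 + q/K = 3192/17168 - 132718/(44239*(-5 + I*sqrt(23853))) = 3192*(1/17168) - 132718/(44239*(-5 + I*sqrt(23853))) = 399/2146 - 132718/(44239*(-5 + I*sqrt(23853)))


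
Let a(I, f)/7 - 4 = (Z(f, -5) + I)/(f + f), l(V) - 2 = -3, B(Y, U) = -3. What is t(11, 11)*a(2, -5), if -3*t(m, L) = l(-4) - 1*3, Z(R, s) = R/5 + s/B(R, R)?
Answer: 1568/45 ≈ 34.844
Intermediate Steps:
l(V) = -1 (l(V) = 2 - 3 = -1)
Z(R, s) = -s/3 + R/5 (Z(R, s) = R/5 + s/(-3) = R*(1/5) + s*(-1/3) = R/5 - s/3 = -s/3 + R/5)
t(m, L) = 4/3 (t(m, L) = -(-1 - 1*3)/3 = -(-1 - 3)/3 = -1/3*(-4) = 4/3)
a(I, f) = 28 + 7*(5/3 + I + f/5)/(2*f) (a(I, f) = 28 + 7*(((-1/3*(-5) + f/5) + I)/(f + f)) = 28 + 7*(((5/3 + f/5) + I)/((2*f))) = 28 + 7*((5/3 + I + f/5)*(1/(2*f))) = 28 + 7*((5/3 + I + f/5)/(2*f)) = 28 + 7*(5/3 + I + f/5)/(2*f))
t(11, 11)*a(2, -5) = 4*((7/30)*(25 + 15*2 + 123*(-5))/(-5))/3 = 4*((7/30)*(-1/5)*(25 + 30 - 615))/3 = 4*((7/30)*(-1/5)*(-560))/3 = (4/3)*(392/15) = 1568/45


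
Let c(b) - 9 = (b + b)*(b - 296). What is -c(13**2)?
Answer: 42917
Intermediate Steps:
c(b) = 9 + 2*b*(-296 + b) (c(b) = 9 + (b + b)*(b - 296) = 9 + (2*b)*(-296 + b) = 9 + 2*b*(-296 + b))
-c(13**2) = -(9 - 592*13**2 + 2*(13**2)**2) = -(9 - 592*169 + 2*169**2) = -(9 - 100048 + 2*28561) = -(9 - 100048 + 57122) = -1*(-42917) = 42917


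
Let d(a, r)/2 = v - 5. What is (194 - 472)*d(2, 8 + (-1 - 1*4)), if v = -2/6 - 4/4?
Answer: 10564/3 ≈ 3521.3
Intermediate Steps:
v = -4/3 (v = -2*⅙ - 4*¼ = -⅓ - 1 = -4/3 ≈ -1.3333)
d(a, r) = -38/3 (d(a, r) = 2*(-4/3 - 5) = 2*(-19/3) = -38/3)
(194 - 472)*d(2, 8 + (-1 - 1*4)) = (194 - 472)*(-38/3) = -278*(-38/3) = 10564/3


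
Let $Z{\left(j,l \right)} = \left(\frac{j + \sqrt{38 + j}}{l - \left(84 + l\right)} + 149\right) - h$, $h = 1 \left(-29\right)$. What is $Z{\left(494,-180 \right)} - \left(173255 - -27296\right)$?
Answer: $- \frac{8415913}{42} - \frac{\sqrt{133}}{42} \approx -2.0038 \cdot 10^{5}$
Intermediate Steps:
$h = -29$
$Z{\left(j,l \right)} = 178 - \frac{j}{84} - \frac{\sqrt{38 + j}}{84}$ ($Z{\left(j,l \right)} = \left(\frac{j + \sqrt{38 + j}}{l - \left(84 + l\right)} + 149\right) - -29 = \left(\frac{j + \sqrt{38 + j}}{-84} + 149\right) + 29 = \left(\left(j + \sqrt{38 + j}\right) \left(- \frac{1}{84}\right) + 149\right) + 29 = \left(\left(- \frac{j}{84} - \frac{\sqrt{38 + j}}{84}\right) + 149\right) + 29 = \left(149 - \frac{j}{84} - \frac{\sqrt{38 + j}}{84}\right) + 29 = 178 - \frac{j}{84} - \frac{\sqrt{38 + j}}{84}$)
$Z{\left(494,-180 \right)} - \left(173255 - -27296\right) = \left(178 - \frac{247}{42} - \frac{\sqrt{38 + 494}}{84}\right) - \left(173255 - -27296\right) = \left(178 - \frac{247}{42} - \frac{\sqrt{532}}{84}\right) - \left(173255 + 27296\right) = \left(178 - \frac{247}{42} - \frac{2 \sqrt{133}}{84}\right) - 200551 = \left(178 - \frac{247}{42} - \frac{\sqrt{133}}{42}\right) - 200551 = \left(\frac{7229}{42} - \frac{\sqrt{133}}{42}\right) - 200551 = - \frac{8415913}{42} - \frac{\sqrt{133}}{42}$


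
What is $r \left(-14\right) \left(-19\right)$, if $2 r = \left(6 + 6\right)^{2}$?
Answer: $19152$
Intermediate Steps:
$r = 72$ ($r = \frac{\left(6 + 6\right)^{2}}{2} = \frac{12^{2}}{2} = \frac{1}{2} \cdot 144 = 72$)
$r \left(-14\right) \left(-19\right) = 72 \left(-14\right) \left(-19\right) = \left(-1008\right) \left(-19\right) = 19152$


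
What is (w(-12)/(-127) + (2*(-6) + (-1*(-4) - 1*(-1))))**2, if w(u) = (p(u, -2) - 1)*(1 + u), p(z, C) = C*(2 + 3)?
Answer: 1020100/16129 ≈ 63.246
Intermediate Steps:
p(z, C) = 5*C (p(z, C) = C*5 = 5*C)
w(u) = -11 - 11*u (w(u) = (5*(-2) - 1)*(1 + u) = (-10 - 1)*(1 + u) = -11*(1 + u) = -11 - 11*u)
(w(-12)/(-127) + (2*(-6) + (-1*(-4) - 1*(-1))))**2 = ((-11 - 11*(-12))/(-127) + (2*(-6) + (-1*(-4) - 1*(-1))))**2 = ((-11 + 132)*(-1/127) + (-12 + (4 + 1)))**2 = (121*(-1/127) + (-12 + 5))**2 = (-121/127 - 7)**2 = (-1010/127)**2 = 1020100/16129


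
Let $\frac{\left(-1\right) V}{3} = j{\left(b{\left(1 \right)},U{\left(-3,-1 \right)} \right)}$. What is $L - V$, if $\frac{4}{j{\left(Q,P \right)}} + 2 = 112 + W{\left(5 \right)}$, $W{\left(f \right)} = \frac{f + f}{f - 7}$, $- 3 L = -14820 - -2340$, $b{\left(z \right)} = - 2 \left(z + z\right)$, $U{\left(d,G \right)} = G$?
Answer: $\frac{145604}{35} \approx 4160.1$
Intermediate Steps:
$b{\left(z \right)} = - 4 z$ ($b{\left(z \right)} = - 2 \cdot 2 z = - 4 z$)
$L = 4160$ ($L = - \frac{-14820 - -2340}{3} = - \frac{-14820 + 2340}{3} = \left(- \frac{1}{3}\right) \left(-12480\right) = 4160$)
$W{\left(f \right)} = \frac{2 f}{-7 + f}$
$j{\left(Q,P \right)} = \frac{4}{105}$ ($j{\left(Q,P \right)} = \frac{4}{-2 + \left(112 + 2 \cdot 5 \frac{1}{-7 + 5}\right)} = \frac{4}{-2 + \left(112 + 2 \cdot 5 \frac{1}{-2}\right)} = \frac{4}{-2 + \left(112 + 2 \cdot 5 \left(- \frac{1}{2}\right)\right)} = \frac{4}{-2 + \left(112 - 5\right)} = \frac{4}{-2 + 107} = \frac{4}{105}$)
$V = - \frac{4}{35}$ ($V = \left(-3\right) \frac{4}{105} = - \frac{4}{35} \approx -0.11429$)
$L - V = 4160 - - \frac{4}{35} = 4160 + \frac{4}{35} = \frac{145604}{35}$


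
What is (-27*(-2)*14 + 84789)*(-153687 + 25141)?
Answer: -10996467570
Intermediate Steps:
(-27*(-2)*14 + 84789)*(-153687 + 25141) = (54*14 + 84789)*(-128546) = (756 + 84789)*(-128546) = 85545*(-128546) = -10996467570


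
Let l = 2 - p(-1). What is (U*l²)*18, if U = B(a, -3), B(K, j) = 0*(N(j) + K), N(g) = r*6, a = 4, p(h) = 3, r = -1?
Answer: 0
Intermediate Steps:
N(g) = -6 (N(g) = -1*6 = -6)
l = -1 (l = 2 - 1*3 = 2 - 3 = -1)
B(K, j) = 0 (B(K, j) = 0*(-6 + K) = 0)
U = 0
(U*l²)*18 = (0*(-1)²)*18 = (0*1)*18 = 0*18 = 0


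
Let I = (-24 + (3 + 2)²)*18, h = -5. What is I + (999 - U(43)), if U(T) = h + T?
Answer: 979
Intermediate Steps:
U(T) = -5 + T
I = 18 (I = (-24 + 5²)*18 = (-24 + 25)*18 = 1*18 = 18)
I + (999 - U(43)) = 18 + (999 - (-5 + 43)) = 18 + (999 - 1*38) = 18 + (999 - 38) = 18 + 961 = 979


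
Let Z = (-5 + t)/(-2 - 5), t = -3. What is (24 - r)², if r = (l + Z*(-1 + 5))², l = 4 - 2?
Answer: 883600/2401 ≈ 368.01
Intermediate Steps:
Z = 8/7 (Z = (-5 - 3)/(-2 - 5) = -8/(-7) = -8*(-⅐) = 8/7 ≈ 1.1429)
l = 2
r = 2116/49 (r = (2 + 8*(-1 + 5)/7)² = (2 + (8/7)*4)² = (2 + 32/7)² = (46/7)² = 2116/49 ≈ 43.184)
(24 - r)² = (24 - 1*2116/49)² = (24 - 2116/49)² = (-940/49)² = 883600/2401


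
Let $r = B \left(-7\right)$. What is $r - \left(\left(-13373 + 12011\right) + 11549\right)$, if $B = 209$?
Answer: $-11650$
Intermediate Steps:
$r = -1463$ ($r = 209 \left(-7\right) = -1463$)
$r - \left(\left(-13373 + 12011\right) + 11549\right) = -1463 - \left(\left(-13373 + 12011\right) + 11549\right) = -1463 - \left(-1362 + 11549\right) = -1463 - 10187 = -11650$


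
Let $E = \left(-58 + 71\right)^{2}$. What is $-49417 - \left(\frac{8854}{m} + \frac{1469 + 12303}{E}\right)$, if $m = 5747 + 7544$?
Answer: $- \frac{111183967621}{2246179} \approx -49499.0$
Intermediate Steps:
$m = 13291$
$E = 169$ ($E = 13^{2} = 169$)
$-49417 - \left(\frac{8854}{m} + \frac{1469 + 12303}{E}\right) = -49417 - \left(\frac{8854}{13291} + \frac{1469 + 12303}{169}\right) = -49417 - \left(8854 \cdot \frac{1}{13291} + 13772 \cdot \frac{1}{169}\right) = -49417 - \left(\frac{8854}{13291} + \frac{13772}{169}\right) = -49417 - \frac{184539978}{2246179} = - \frac{111183967621}{2246179}$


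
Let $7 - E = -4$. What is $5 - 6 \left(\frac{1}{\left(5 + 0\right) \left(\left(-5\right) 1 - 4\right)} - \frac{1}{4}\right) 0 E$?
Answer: $0$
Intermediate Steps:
$E = 11$ ($E = 7 - -4 = 7 + 4 = 11$)
$5 - 6 \left(\frac{1}{\left(5 + 0\right) \left(\left(-5\right) 1 - 4\right)} - \frac{1}{4}\right) 0 E = 5 - 6 \left(\frac{1}{\left(5 + 0\right) \left(\left(-5\right) 1 - 4\right)} - \frac{1}{4}\right) 0 \cdot 11 = 5 - 6 \left(\frac{1}{5 \left(-5 - 4\right)} - \frac{1}{4}\right) 0 \cdot 11 = 5 - 6 \left(\frac{1}{5 \left(-9\right)} - \frac{1}{4}\right) 0 \cdot 11 = 5 - 6 \left(\frac{1}{5} \left(- \frac{1}{9}\right) - \frac{1}{4}\right) 0 \cdot 11 = 5 - 6 \left(- \frac{1}{45} - \frac{1}{4}\right) 0 \cdot 11 = 5 \left(-6\right) \left(- \frac{49}{180}\right) 0 \cdot 11 = 5 \cdot \frac{49}{30} \cdot 0 \cdot 11 = 5 \cdot 0 \cdot 11 = 0 \cdot 11 = 0$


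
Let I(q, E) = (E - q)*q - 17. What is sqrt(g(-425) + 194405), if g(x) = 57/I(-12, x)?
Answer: 4*sqrt(296391350783)/4939 ≈ 440.91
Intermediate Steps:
I(q, E) = -17 + q*(E - q) (I(q, E) = q*(E - q) - 17 = -17 + q*(E - q))
g(x) = 57/(-161 - 12*x) (g(x) = 57/(-17 - 1*(-12)**2 + x*(-12)) = 57/(-17 - 1*144 - 12*x) = 57/(-17 - 144 - 12*x) = 57/(-161 - 12*x))
sqrt(g(-425) + 194405) = sqrt(57/(-161 - 12*(-425)) + 194405) = sqrt(57/(-161 + 5100) + 194405) = sqrt(57/4939 + 194405) = sqrt(960166352/4939) = 4*sqrt(296391350783)/4939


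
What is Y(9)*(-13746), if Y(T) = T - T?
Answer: 0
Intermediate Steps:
Y(T) = 0
Y(9)*(-13746) = 0*(-13746) = 0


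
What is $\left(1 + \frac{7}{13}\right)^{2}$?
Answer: $\frac{400}{169} \approx 2.3669$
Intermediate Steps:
$\left(1 + \frac{7}{13}\right)^{2} = \left(\frac{20}{13}\right)^{2} = \frac{400}{169}$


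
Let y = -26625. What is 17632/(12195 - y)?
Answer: 4408/9705 ≈ 0.45420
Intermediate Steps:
17632/(12195 - y) = 17632/(12195 - 1*(-26625)) = 17632/(12195 + 26625) = 17632/38820 = 17632*(1/38820) = 4408/9705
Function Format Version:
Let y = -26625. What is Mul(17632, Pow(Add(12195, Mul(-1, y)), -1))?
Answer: Rational(4408, 9705) ≈ 0.45420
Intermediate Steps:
Mul(17632, Pow(Add(12195, Mul(-1, y)), -1)) = Mul(17632, Pow(Add(12195, Mul(-1, -26625)), -1)) = Mul(17632, Pow(Add(12195, 26625), -1)) = Mul(17632, Pow(38820, -1)) = Mul(17632, Rational(1, 38820)) = Rational(4408, 9705)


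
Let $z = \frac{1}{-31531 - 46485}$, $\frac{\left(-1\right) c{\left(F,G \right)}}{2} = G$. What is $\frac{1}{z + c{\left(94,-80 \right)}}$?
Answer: $\frac{78016}{12482559} \approx 0.00625$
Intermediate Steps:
$c{\left(F,G \right)} = - 2 G$
$z = - \frac{1}{78016}$ ($z = \frac{1}{-31531 - 46485} = \frac{1}{-78016} = - \frac{1}{78016} \approx -1.2818 \cdot 10^{-5}$)
$\frac{1}{z + c{\left(94,-80 \right)}} = \frac{1}{- \frac{1}{78016} - -160} = \frac{1}{- \frac{1}{78016} + 160} = \frac{1}{\frac{12482559}{78016}} = \frac{78016}{12482559}$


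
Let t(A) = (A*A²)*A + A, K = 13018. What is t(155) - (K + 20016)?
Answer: 577167746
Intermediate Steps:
t(A) = A + A⁴ (t(A) = A³*A + A = A⁴ + A = A + A⁴)
t(155) - (K + 20016) = (155 + 155⁴) - (13018 + 20016) = (155 + 577200625) - 1*33034 = 577200780 - 33034 = 577167746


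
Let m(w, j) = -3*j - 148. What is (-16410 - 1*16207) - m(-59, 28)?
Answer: -32385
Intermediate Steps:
m(w, j) = -148 - 3*j
(-16410 - 1*16207) - m(-59, 28) = (-16410 - 1*16207) - (-148 - 3*28) = (-16410 - 16207) - (-148 - 84) = -32617 - 1*(-232) = -32617 + 232 = -32385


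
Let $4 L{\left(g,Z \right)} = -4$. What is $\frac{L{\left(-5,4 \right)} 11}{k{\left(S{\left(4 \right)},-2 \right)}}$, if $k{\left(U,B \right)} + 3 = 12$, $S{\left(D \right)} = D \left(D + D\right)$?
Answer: $- \frac{11}{9} \approx -1.2222$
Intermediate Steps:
$S{\left(D \right)} = 2 D^{2}$ ($S{\left(D \right)} = D 2 D = 2 D^{2}$)
$k{\left(U,B \right)} = 9$ ($k{\left(U,B \right)} = -3 + 12 = 9$)
$L{\left(g,Z \right)} = -1$ ($L{\left(g,Z \right)} = \frac{1}{4} \left(-4\right) = -1$)
$\frac{L{\left(-5,4 \right)} 11}{k{\left(S{\left(4 \right)},-2 \right)}} = \frac{\left(-1\right) 11}{9} = \left(-11\right) \frac{1}{9} = - \frac{11}{9}$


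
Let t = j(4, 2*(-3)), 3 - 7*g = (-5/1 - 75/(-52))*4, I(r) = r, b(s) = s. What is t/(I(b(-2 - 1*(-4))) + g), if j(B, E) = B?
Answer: 26/29 ≈ 0.89655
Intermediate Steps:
g = 32/13 (g = 3/7 - (-5/1 - 75/(-52))*4/7 = 3/7 - (-5*1 - 75*(-1/52))*4/7 = 3/7 - (-5 + 75/52)*4/7 = 3/7 - (-185)*4/364 = 3/7 - 1/7*(-185/13) = 3/7 + 185/91 = 32/13 ≈ 2.4615)
t = 4
t/(I(b(-2 - 1*(-4))) + g) = 4/((-2 - 1*(-4)) + 32/13) = 4/((-2 + 4) + 32/13) = 4/(2 + 32/13) = 4/(58/13) = 4*(13/58) = 26/29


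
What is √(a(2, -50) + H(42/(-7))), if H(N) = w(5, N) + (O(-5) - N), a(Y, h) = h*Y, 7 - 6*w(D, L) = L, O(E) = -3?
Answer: I*√3414/6 ≈ 9.7382*I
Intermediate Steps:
w(D, L) = 7/6 - L/6
a(Y, h) = Y*h
H(N) = -11/6 - 7*N/6 (H(N) = (7/6 - N/6) + (-3 - N) = -11/6 - 7*N/6)
√(a(2, -50) + H(42/(-7))) = √(2*(-50) + (-11/6 - 49/(-7))) = √(-100 + (-11/6 - 49*(-1)/7)) = √(-100 + (-11/6 - 7/6*(-6))) = √(-100 + (-11/6 + 7)) = √(-100 + 31/6) = √(-569/6) = I*√3414/6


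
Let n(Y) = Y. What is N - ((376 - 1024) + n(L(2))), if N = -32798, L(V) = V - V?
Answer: -32150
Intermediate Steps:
L(V) = 0
N - ((376 - 1024) + n(L(2))) = -32798 - ((376 - 1024) + 0) = -32798 - (-648 + 0) = -32798 - 1*(-648) = -32798 + 648 = -32150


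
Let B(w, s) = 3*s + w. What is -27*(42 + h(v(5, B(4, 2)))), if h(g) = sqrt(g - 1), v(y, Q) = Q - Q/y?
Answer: -1134 - 27*sqrt(7) ≈ -1205.4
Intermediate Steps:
B(w, s) = w + 3*s
v(y, Q) = Q - Q/y
h(g) = sqrt(-1 + g)
-27*(42 + h(v(5, B(4, 2)))) = -27*(42 + sqrt(-1 + ((4 + 3*2) - 1*(4 + 3*2)/5))) = -27*(42 + sqrt(-1 + ((4 + 6) - 1*(4 + 6)*1/5))) = -27*(42 + sqrt(-1 + (10 - 1*10*1/5))) = -27*(42 + sqrt(-1 + (10 - 2))) = -27*(42 + sqrt(-1 + 8)) = -27*(42 + sqrt(7)) = -1134 - 27*sqrt(7)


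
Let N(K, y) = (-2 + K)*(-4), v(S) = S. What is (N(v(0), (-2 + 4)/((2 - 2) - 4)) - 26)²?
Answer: 324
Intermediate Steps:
N(K, y) = 8 - 4*K
(N(v(0), (-2 + 4)/((2 - 2) - 4)) - 26)² = ((8 - 4*0) - 26)² = ((8 + 0) - 26)² = (8 - 26)² = (-18)² = 324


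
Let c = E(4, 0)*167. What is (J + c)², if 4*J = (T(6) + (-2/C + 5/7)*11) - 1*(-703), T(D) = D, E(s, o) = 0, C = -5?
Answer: 39828721/1225 ≈ 32513.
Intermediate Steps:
c = 0 (c = 0*167 = 0)
J = 6311/35 (J = ((6 + (-2/(-5) + 5/7)*11) - 1*(-703))/4 = ((6 + (-2*(-⅕) + 5*(⅐))*11) + 703)/4 = ((6 + (⅖ + 5/7)*11) + 703)/4 = ((6 + (39/35)*11) + 703)/4 = ((6 + 429/35) + 703)/4 = (639/35 + 703)/4 = (¼)*(25244/35) = 6311/35 ≈ 180.31)
(J + c)² = (6311/35 + 0)² = (6311/35)² = 39828721/1225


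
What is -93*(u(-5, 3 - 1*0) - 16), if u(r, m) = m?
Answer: 1209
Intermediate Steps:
-93*(u(-5, 3 - 1*0) - 16) = -93*((3 - 1*0) - 16) = -93*((3 + 0) - 16) = -93*(3 - 16) = -93*(-13) = 1209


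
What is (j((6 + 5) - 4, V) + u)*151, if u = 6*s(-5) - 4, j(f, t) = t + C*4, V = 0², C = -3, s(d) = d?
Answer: -6946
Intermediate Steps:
V = 0
j(f, t) = -12 + t (j(f, t) = t - 3*4 = t - 12 = -12 + t)
u = -34 (u = 6*(-5) - 4 = -30 - 4 = -34)
(j((6 + 5) - 4, V) + u)*151 = ((-12 + 0) - 34)*151 = (-12 - 34)*151 = -46*151 = -6946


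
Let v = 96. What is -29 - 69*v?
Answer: -6653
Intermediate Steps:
-29 - 69*v = -29 - 69*96 = -29 - 6624 = -6653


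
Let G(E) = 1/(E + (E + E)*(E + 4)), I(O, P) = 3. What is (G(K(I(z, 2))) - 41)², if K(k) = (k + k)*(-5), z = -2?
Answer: 3934927441/2340900 ≈ 1680.9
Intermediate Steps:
K(k) = -10*k (K(k) = (2*k)*(-5) = -10*k)
G(E) = 1/(E + 2*E*(4 + E)) (G(E) = 1/(E + (2*E)*(4 + E)) = 1/(E + 2*E*(4 + E)))
(G(K(I(z, 2))) - 41)² = (1/(((-10*3))*(9 + 2*(-10*3))) - 41)² = (1/((-30)*(9 + 2*(-30))) - 41)² = (-1/(30*(9 - 60)) - 41)² = (-1/30/(-51) - 41)² = (-1/30*(-1/51) - 41)² = (1/1530 - 41)² = (-62729/1530)² = 3934927441/2340900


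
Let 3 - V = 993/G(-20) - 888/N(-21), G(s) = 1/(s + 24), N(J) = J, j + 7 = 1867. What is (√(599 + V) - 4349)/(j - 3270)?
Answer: 4349/1410 - I*√18578/3290 ≈ 3.0844 - 0.041429*I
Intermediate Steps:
j = 1860 (j = -7 + 1867 = 1860)
G(s) = 1/(24 + s)
V = -28079/7 (V = 3 - (993/(1/(24 - 20)) - 888/(-21)) = 3 - (993/(1/4) - 888*(-1/21)) = 3 - (993/(¼) + 296/7) = 3 - (993*4 + 296/7) = 3 - (3972 + 296/7) = 3 - 1*28100/7 = 3 - 28100/7 = -28079/7 ≈ -4011.3)
(√(599 + V) - 4349)/(j - 3270) = (√(599 - 28079/7) - 4349)/(1860 - 3270) = (√(-23886/7) - 4349)/(-1410) = (3*I*√18578/7 - 4349)*(-1/1410) = (-4349 + 3*I*√18578/7)*(-1/1410) = 4349/1410 - I*√18578/3290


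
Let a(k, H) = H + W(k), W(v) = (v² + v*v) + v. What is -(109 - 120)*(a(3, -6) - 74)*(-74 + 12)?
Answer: 40238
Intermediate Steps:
W(v) = v + 2*v² (W(v) = (v² + v²) + v = 2*v² + v = v + 2*v²)
a(k, H) = H + k*(1 + 2*k)
-(109 - 120)*(a(3, -6) - 74)*(-74 + 12) = -(109 - 120)*((-6 + 3*(1 + 2*3)) - 74)*(-74 + 12) = -(-11)*((-6 + 3*(1 + 6)) - 74)*(-62) = -(-11)*((-6 + 3*7) - 74)*(-62) = -(-11)*((-6 + 21) - 74)*(-62) = -(-11)*(15 - 74)*(-62) = -(-11)*(-59*(-62)) = -(-11)*3658 = -1*(-40238) = 40238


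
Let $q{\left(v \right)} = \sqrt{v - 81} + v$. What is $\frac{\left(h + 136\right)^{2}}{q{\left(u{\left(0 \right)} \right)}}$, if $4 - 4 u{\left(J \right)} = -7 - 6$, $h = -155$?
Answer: $\frac{24548}{1517} - \frac{2888 i \sqrt{307}}{1517} \approx 16.182 - 33.357 i$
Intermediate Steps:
$u{\left(J \right)} = \frac{17}{4}$ ($u{\left(J \right)} = 1 - \frac{-7 - 6}{4} = 1 - - \frac{13}{4} = 1 + \frac{13}{4} = \frac{17}{4}$)
$q{\left(v \right)} = v + \sqrt{-81 + v}$ ($q{\left(v \right)} = \sqrt{-81 + v} + v = v + \sqrt{-81 + v}$)
$\frac{\left(h + 136\right)^{2}}{q{\left(u{\left(0 \right)} \right)}} = \frac{\left(-155 + 136\right)^{2}}{\frac{17}{4} + \sqrt{-81 + \frac{17}{4}}} = \frac{\left(-19\right)^{2}}{\frac{17}{4} + \sqrt{- \frac{307}{4}}} = \frac{361}{\frac{17}{4} + \frac{i \sqrt{307}}{2}}$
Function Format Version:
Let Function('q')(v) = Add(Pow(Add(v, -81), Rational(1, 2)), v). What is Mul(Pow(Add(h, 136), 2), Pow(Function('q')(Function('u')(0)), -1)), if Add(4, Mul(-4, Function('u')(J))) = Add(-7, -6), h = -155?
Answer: Add(Rational(24548, 1517), Mul(Rational(-2888, 1517), I, Pow(307, Rational(1, 2)))) ≈ Add(16.182, Mul(-33.357, I))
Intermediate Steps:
Function('u')(J) = Rational(17, 4) (Function('u')(J) = Add(1, Mul(Rational(-1, 4), Add(-7, -6))) = Add(1, Mul(Rational(-1, 4), -13)) = Add(1, Rational(13, 4)) = Rational(17, 4))
Function('q')(v) = Add(v, Pow(Add(-81, v), Rational(1, 2))) (Function('q')(v) = Add(Pow(Add(-81, v), Rational(1, 2)), v) = Add(v, Pow(Add(-81, v), Rational(1, 2))))
Mul(Pow(Add(h, 136), 2), Pow(Function('q')(Function('u')(0)), -1)) = Mul(Pow(Add(-155, 136), 2), Pow(Add(Rational(17, 4), Pow(Add(-81, Rational(17, 4)), Rational(1, 2))), -1)) = Mul(Pow(-19, 2), Pow(Add(Rational(17, 4), Pow(Rational(-307, 4), Rational(1, 2))), -1)) = Mul(361, Pow(Add(Rational(17, 4), Mul(Rational(1, 2), I, Pow(307, Rational(1, 2)))), -1))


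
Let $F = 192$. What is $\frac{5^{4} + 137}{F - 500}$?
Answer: $- \frac{381}{154} \approx -2.474$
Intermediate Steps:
$\frac{5^{4} + 137}{F - 500} = \frac{5^{4} + 137}{192 - 500} = \frac{625 + 137}{-308} = 762 \left(- \frac{1}{308}\right) = - \frac{381}{154}$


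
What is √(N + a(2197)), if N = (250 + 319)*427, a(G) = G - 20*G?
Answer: 2*√50305 ≈ 448.58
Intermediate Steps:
a(G) = -19*G
N = 242963 (N = 569*427 = 242963)
√(N + a(2197)) = √(242963 - 19*2197) = √(242963 - 41743) = √201220 = 2*√50305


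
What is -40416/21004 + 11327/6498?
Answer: -6177715/34120998 ≈ -0.18105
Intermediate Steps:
-40416/21004 + 11327/6498 = -40416*1/21004 + 11327*(1/6498) = -10104/5251 + 11327/6498 = -6177715/34120998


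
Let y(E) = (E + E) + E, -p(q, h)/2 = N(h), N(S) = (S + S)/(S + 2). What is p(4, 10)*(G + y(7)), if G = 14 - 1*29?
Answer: -20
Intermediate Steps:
N(S) = 2*S/(2 + S) (N(S) = (2*S)/(2 + S) = 2*S/(2 + S))
p(q, h) = -4*h/(2 + h)
y(E) = 3*E (y(E) = 2*E + E = 3*E)
G = -15 (G = 14 - 29 = -15)
p(4, 10)*(G + y(7)) = (-4*10/(2 + 10))*(-15 + 3*7) = (-4*10/12)*(-15 + 21) = -4*10*1/12*6 = -10/3*6 = -20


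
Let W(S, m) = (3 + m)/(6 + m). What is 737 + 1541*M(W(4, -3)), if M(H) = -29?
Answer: -43952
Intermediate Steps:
W(S, m) = (3 + m)/(6 + m)
737 + 1541*M(W(4, -3)) = 737 + 1541*(-29) = 737 - 44689 = -43952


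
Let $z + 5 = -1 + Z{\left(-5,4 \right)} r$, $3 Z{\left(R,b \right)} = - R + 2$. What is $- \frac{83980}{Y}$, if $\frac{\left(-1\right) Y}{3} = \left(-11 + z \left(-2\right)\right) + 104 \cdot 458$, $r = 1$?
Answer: $\frac{988}{1681} \approx 0.58775$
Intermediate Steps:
$Z{\left(R,b \right)} = \frac{2}{3} - \frac{R}{3}$ ($Z{\left(R,b \right)} = \frac{- R + 2}{3} = \frac{2 - R}{3} = \frac{2}{3} - \frac{R}{3}$)
$z = - \frac{11}{3}$ ($z = -5 - \left(1 - \left(\frac{2}{3} - - \frac{5}{3}\right) 1\right) = -5 - \left(1 - \left(\frac{2}{3} + \frac{5}{3}\right) 1\right) = -5 + \left(-1 + \frac{7}{3} \cdot 1\right) = -5 + \left(-1 + \frac{7}{3}\right) = -5 + \frac{4}{3} = - \frac{11}{3} \approx -3.6667$)
$Y = -142885$ ($Y = - 3 \left(\left(-11 - - \frac{22}{3}\right) + 104 \cdot 458\right) = - 3 \left(\left(-11 + \frac{22}{3}\right) + 47632\right) = - 3 \left(- \frac{11}{3} + 47632\right) = \left(-3\right) \frac{142885}{3} = -142885$)
$- \frac{83980}{Y} = - \frac{83980}{-142885} = \left(-83980\right) \left(- \frac{1}{142885}\right) = \frac{988}{1681}$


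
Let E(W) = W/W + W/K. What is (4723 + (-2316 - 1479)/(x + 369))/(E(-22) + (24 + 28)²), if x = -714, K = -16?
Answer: 12624/7217 ≈ 1.7492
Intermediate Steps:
E(W) = 1 - W/16 (E(W) = W/W + W/(-16) = 1 + W*(-1/16) = 1 - W/16)
(4723 + (-2316 - 1479)/(x + 369))/(E(-22) + (24 + 28)²) = (4723 + (-2316 - 1479)/(-714 + 369))/((1 - 1/16*(-22)) + (24 + 28)²) = (4723 - 3795/(-345))/((1 + 11/8) + 52²) = (4723 - 3795*(-1/345))/(19/8 + 2704) = (4723 + 11)/(21651/8) = 4734*(8/21651) = 12624/7217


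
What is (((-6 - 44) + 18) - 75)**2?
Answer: 11449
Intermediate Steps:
(((-6 - 44) + 18) - 75)**2 = ((-50 + 18) - 75)**2 = (-32 - 75)**2 = (-107)**2 = 11449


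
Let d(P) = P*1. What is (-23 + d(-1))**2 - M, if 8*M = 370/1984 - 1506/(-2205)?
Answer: 3359151001/5832960 ≈ 575.89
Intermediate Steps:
d(P) = P
M = 633959/5832960 (M = (370/1984 - 1506/(-2205))/8 = (370*(1/1984) - 1506*(-1/2205))/8 = (185/992 + 502/735)/8 = (1/8)*(633959/729120) = 633959/5832960 ≈ 0.10869)
(-23 + d(-1))**2 - M = (-23 - 1)**2 - 1*633959/5832960 = (-24)**2 - 633959/5832960 = 576 - 633959/5832960 = 3359151001/5832960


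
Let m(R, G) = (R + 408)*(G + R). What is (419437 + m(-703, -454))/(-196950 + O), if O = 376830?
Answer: 31698/7495 ≈ 4.2292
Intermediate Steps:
m(R, G) = (408 + R)*(G + R)
(419437 + m(-703, -454))/(-196950 + O) = (419437 + ((-703)**2 + 408*(-454) + 408*(-703) - 454*(-703)))/(-196950 + 376830) = (419437 + (494209 - 185232 - 286824 + 319162))/179880 = (419437 + 341315)*(1/179880) = 760752*(1/179880) = 31698/7495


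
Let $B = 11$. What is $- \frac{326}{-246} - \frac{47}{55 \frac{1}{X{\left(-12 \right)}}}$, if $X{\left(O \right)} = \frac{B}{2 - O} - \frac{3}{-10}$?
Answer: $\frac{94097}{236775} \approx 0.39741$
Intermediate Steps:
$X{\left(O \right)} = \frac{3}{10} + \frac{11}{2 - O}$ ($X{\left(O \right)} = \frac{11}{2 - O} - \frac{3}{-10} = \frac{11}{2 - O} - - \frac{3}{10} = \frac{11}{2 - O} + \frac{3}{10} = \frac{3}{10} + \frac{11}{2 - O}$)
$- \frac{326}{-246} - \frac{47}{55 \frac{1}{X{\left(-12 \right)}}} = - \frac{326}{-246} - \frac{47}{55 \frac{1}{\frac{1}{10} \frac{1}{-2 - 12} \left(-116 + 3 \left(-12\right)\right)}} = \left(-326\right) \left(- \frac{1}{246}\right) - \frac{47}{55 \frac{1}{\frac{1}{10} \frac{1}{-14} \left(-116 - 36\right)}} = \frac{163}{123} - \frac{47}{55 \frac{1}{\frac{1}{10} \left(- \frac{1}{14}\right) \left(-152\right)}} = \frac{163}{123} - \frac{47}{55 \frac{1}{\frac{38}{35}}} = \frac{163}{123} - \frac{47}{55 \cdot \frac{35}{38}} = \frac{163}{123} - \frac{47}{\frac{1925}{38}} = \frac{163}{123} - \frac{1786}{1925} = \frac{94097}{236775}$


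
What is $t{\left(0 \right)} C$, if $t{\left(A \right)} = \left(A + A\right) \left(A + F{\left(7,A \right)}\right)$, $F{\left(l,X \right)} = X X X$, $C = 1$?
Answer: $0$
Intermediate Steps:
$F{\left(l,X \right)} = X^{3}$ ($F{\left(l,X \right)} = X^{2} X = X^{3}$)
$t{\left(A \right)} = 2 A \left(A + A^{3}\right)$ ($t{\left(A \right)} = \left(A + A\right) \left(A + A^{3}\right) = 2 A \left(A + A^{3}\right)$)
$t{\left(0 \right)} C = 2 \cdot 0^{2} \left(1 + 0^{2}\right) 1 = 2 \cdot 0 \left(1 + 0\right) 1 = 2 \cdot 0 \cdot 1 \cdot 1 = 0 \cdot 1 = 0$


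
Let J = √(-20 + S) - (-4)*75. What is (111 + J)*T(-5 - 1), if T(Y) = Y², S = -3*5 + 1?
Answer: 14796 + 36*I*√34 ≈ 14796.0 + 209.91*I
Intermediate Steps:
S = -14 (S = -15 + 1 = -14)
J = 300 + I*√34 (J = √(-20 - 14) - (-4)*75 = √(-34) - 1*(-300) = I*√34 + 300 = 300 + I*√34 ≈ 300.0 + 5.831*I)
(111 + J)*T(-5 - 1) = (111 + (300 + I*√34))*(-5 - 1)² = (411 + I*√34)*(-6)² = (411 + I*√34)*36 = 14796 + 36*I*√34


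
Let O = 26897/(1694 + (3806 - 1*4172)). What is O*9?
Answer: 242073/1328 ≈ 182.28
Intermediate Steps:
O = 26897/1328 (O = 26897/(1694 + (3806 - 4172)) = 26897/(1694 - 366) = 26897/1328 ≈ 20.254)
O*9 = (26897/1328)*9 = 242073/1328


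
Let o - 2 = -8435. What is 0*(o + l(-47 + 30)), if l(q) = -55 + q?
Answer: 0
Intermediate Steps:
o = -8433 (o = 2 - 8435 = -8433)
0*(o + l(-47 + 30)) = 0*(-8433 + (-55 + (-47 + 30))) = 0*(-8433 + (-55 - 17)) = 0*(-8433 - 72) = 0*(-8505) = 0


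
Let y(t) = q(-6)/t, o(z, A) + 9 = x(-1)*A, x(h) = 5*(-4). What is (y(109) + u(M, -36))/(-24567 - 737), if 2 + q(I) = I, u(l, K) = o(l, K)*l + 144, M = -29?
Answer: 2231783/2758136 ≈ 0.80916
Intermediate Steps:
x(h) = -20
o(z, A) = -9 - 20*A
u(l, K) = 144 + l*(-9 - 20*K) (u(l, K) = (-9 - 20*K)*l + 144 = l*(-9 - 20*K) + 144 = 144 + l*(-9 - 20*K))
q(I) = -2 + I
y(t) = -8/t (y(t) = (-2 - 6)/t = -8/t)
(y(109) + u(M, -36))/(-24567 - 737) = (-8/109 + (144 - 1*(-29)*(9 + 20*(-36))))/(-24567 - 737) = (-8*1/109 + (144 - 1*(-29)*(9 - 720)))/(-25304) = (-8/109 + (144 - 1*(-29)*(-711)))*(-1/25304) = (-8/109 + (144 - 20619))*(-1/25304) = (-8/109 - 20475)*(-1/25304) = -2231783/109*(-1/25304) = 2231783/2758136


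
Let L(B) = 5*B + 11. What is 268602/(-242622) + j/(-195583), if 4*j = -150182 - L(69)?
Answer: -14467675769/15817579542 ≈ -0.91466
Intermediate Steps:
L(B) = 11 + 5*B
j = -75269/2 (j = (-150182 - (11 + 5*69))/4 = (-150182 - (11 + 345))/4 = (-150182 - 1*356)/4 = (-150182 - 356)/4 = (¼)*(-150538) = -75269/2 ≈ -37635.)
268602/(-242622) + j/(-195583) = 268602/(-242622) - 75269/2/(-195583) = 268602*(-1/242622) - 75269/2*(-1/195583) = -44767/40437 + 75269/391166 = -14467675769/15817579542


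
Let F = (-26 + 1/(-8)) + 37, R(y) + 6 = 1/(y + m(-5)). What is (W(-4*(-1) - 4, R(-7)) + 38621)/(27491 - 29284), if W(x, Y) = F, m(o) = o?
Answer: -309055/14344 ≈ -21.546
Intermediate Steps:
R(y) = -6 + 1/(-5 + y) (R(y) = -6 + 1/(y - 5) = -6 + 1/(-5 + y))
F = 87/8 (F = (-26 - 1/8) + 37 = -209/8 + 37 = 87/8 ≈ 10.875)
W(x, Y) = 87/8
(W(-4*(-1) - 4, R(-7)) + 38621)/(27491 - 29284) = (87/8 + 38621)/(27491 - 29284) = (309055/8)/(-1793) = (309055/8)*(-1/1793) = -309055/14344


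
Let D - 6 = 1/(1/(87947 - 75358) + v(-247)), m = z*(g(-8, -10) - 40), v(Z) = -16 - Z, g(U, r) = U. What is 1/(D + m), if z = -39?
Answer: 2908060/5461349269 ≈ 0.00053248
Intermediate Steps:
m = 1872 (m = -39*(-8 - 40) = -39*(-48) = 1872)
D = 17460949/2908060 (D = 6 + 1/(1/(87947 - 75358) + (-16 - 1*(-247))) = 6 + 1/(1/12589 + (-16 + 247)) = 6 + 1/(1/12589 + 231) = 6 + 1/(2908060/12589) = 6 + 12589/2908060 = 17460949/2908060 ≈ 6.0043)
1/(D + m) = 1/(17460949/2908060 + 1872) = 1/(5461349269/2908060) = 2908060/5461349269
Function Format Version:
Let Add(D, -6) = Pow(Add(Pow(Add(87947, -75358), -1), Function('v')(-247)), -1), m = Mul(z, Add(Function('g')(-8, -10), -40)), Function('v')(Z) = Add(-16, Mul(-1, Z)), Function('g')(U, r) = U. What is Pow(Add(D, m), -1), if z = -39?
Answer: Rational(2908060, 5461349269) ≈ 0.00053248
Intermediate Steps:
m = 1872 (m = Mul(-39, Add(-8, -40)) = Mul(-39, -48) = 1872)
D = Rational(17460949, 2908060) (D = Add(6, Pow(Add(Pow(Add(87947, -75358), -1), Add(-16, Mul(-1, -247))), -1)) = Add(6, Pow(Add(Pow(12589, -1), Add(-16, 247)), -1)) = Add(6, Pow(Add(Rational(1, 12589), 231), -1)) = Add(6, Pow(Rational(2908060, 12589), -1)) = Add(6, Rational(12589, 2908060)) = Rational(17460949, 2908060) ≈ 6.0043)
Pow(Add(D, m), -1) = Pow(Add(Rational(17460949, 2908060), 1872), -1) = Pow(Rational(5461349269, 2908060), -1) = Rational(2908060, 5461349269)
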